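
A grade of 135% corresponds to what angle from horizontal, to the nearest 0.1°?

tan θ = 135/100 = 1.3500
θ = arctan(1.3500) = 53.47°

53.5°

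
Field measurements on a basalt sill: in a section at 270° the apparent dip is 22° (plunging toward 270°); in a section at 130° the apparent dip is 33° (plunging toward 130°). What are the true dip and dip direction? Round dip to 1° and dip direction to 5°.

Represent each trace as a vector plunging at its apparent dip toward its trend (east-north-up frame): v₁ = (-0.927, -0.000, -0.375), v₂ = (0.642, -0.539, -0.545).
Cross product v₁ × v₂ gives the pole to the plane: n ∝ (-0.202, -0.746, 0.500).
True dip = arccos(n_z / |n|) = arccos(0.5432) = 57.1°.
Dip direction = azimuth of (n_x, n_y) = atan2(-0.202, -0.746) = 195°.

true dip 57°, dip direction 195°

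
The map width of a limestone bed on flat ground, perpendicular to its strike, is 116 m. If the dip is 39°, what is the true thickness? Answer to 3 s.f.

True thickness t = w · sin(dip) = 116 × sin 39°
t = 116 × 0.6293 = 73.001 m

73.0 m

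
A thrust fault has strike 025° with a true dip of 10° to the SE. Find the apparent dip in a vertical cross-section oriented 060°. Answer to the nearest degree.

6°

The strike is 025° and the section trends 060°; the acute angle between them is β = 35°.
tan(apparent dip) = tan 10° · sin 35° = 0.1011
apparent dip = arctan 0.1011 = 5.78°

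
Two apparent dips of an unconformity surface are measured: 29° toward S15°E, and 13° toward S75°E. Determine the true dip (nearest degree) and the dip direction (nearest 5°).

true dip 29°, dip direction 170°

The two traces are lines in the plane: v₁ = (sin 165°·cos 29°, cos 165°·cos 29°, −sin 29°), v₂ = (sin 105°·cos 13°, cos 105°·cos 13°, −sin 13°).
Cross product v₁ × v₂ gives the pole to the plane: n ∝ (0.068, -0.405, 0.738).
True dip = arccos(n_z / |n|) = arccos(0.8737) = 29.1°.
The horizontal component of n points toward azimuth atan2(n_x, n_y) = 171°, the dip direction.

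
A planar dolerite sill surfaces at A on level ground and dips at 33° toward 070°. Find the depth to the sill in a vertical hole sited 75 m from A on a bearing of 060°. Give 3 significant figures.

48.0 m

The hole lies 10° from the dip direction, so the down-dip offset is 75 × cos 10° = 73.86 m.
Depth = down-dip offset × tan(dip) = 73.86 × tan 33° = 73.86 × 0.6494
Depth = 47.97 m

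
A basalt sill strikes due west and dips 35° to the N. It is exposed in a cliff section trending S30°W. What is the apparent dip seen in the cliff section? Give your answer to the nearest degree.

31°

The strike is due west and the section trends S30°W; the acute angle between them is β = 60°.
tan α = tan 35° × sin 60° = 0.7002 × 0.8660 = 0.6064
apparent dip = arctan 0.6064 = 31.23°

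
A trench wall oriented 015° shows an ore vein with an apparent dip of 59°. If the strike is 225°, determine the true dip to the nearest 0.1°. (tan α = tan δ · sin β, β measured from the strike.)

73.3°

The section is 30° from the strike.
tan(true dip) = tan 59° / sin 30° = 3.3286
true dip = arctan 3.3286 = 73.28°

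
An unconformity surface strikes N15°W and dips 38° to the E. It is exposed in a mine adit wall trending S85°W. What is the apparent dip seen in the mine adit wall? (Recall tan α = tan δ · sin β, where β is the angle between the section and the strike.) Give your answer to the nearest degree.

The strike is N15°W and the section trends S85°W; the acute angle between them is β = 80°.
tan α = tan 38° × sin 80° = 0.7813 × 0.9848 = 0.7694
apparent dip = arctan 0.7694 = 37.58°

38°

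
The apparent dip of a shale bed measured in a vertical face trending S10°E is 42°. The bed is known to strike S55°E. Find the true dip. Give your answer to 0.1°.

β = acute angle between strike S55°E and section S10°E = 45°.
tan δ = tan α / sin β = tan 42° / sin 45° = 0.9004 / 0.7071 = 1.2734
true dip = arctan 1.2734 = 51.86°

51.9°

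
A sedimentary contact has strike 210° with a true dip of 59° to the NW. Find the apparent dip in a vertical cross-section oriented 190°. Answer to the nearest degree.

30°

The strike is 210° and the section trends 190°; the acute angle between them is β = 20°.
tan α = tan 59° × sin 20° = 1.6643 × 0.3420 = 0.5692
α = arctan(0.5692) = 29.65°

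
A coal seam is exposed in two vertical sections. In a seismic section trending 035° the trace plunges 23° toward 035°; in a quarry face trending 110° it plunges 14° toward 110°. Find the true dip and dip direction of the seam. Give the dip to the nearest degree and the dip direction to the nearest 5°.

Each apparent-dip line lies in the plane. As unit vectors (x east, y north, z up), v₁ plunges 23°→035° and v₂ plunges 14°→110°.
n = v₁ × v₂ = (0.312, 0.229, 0.863) (taken with n_z > 0).
tan δ = √(n_x²+n_y²)/n_z = 0.387/0.863, so δ = 24.1°.
Dip direction = azimuth of (n_x, n_y) = atan2(0.312, 0.229) = 54°.

true dip 24°, dip direction 055°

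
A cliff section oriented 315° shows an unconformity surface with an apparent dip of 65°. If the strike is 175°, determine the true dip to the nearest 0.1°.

73.3°

The section is 40° from the strike.
tan δ = tan α / sin β = tan 65° / sin 40° = 2.1445 / 0.6428 = 3.3363
true dip = arctan 3.3363 = 73.31°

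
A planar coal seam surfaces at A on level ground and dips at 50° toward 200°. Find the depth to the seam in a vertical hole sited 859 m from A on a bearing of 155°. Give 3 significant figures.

724 m

The hole lies 45° from the dip direction, so the down-dip offset is 859 × cos 45° = 607.40 m.
Depth = down-dip offset × tan(dip) = 607.40 × tan 50° = 607.40 × 1.1918
Depth = 723.88 m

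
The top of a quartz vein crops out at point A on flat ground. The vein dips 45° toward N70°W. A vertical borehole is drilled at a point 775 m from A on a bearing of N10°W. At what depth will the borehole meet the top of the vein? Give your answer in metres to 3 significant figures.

The hole lies 60° from the dip direction, so the down-dip offset is 775 × cos 60° = 387.50 m.
Depth = down-dip offset × tan(dip) = 387.50 × tan 45° = 387.50 × 1.0000
Depth = 387.50 m

388 m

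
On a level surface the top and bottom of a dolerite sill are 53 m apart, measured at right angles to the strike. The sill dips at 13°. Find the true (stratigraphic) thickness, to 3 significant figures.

True thickness t = w · sin(dip) = 53 × sin 13°
t = 53 × 0.2250 = 11.922 m

11.9 m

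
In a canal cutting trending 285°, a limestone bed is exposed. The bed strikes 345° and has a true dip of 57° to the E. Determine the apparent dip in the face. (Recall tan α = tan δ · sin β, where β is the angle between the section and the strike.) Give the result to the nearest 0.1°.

53.1°

Angle between strike (345°) and section (285°): β = 60°.
tan(apparent dip) = tan 57° · sin 60° = 1.3336
α = arctan(1.3336) = 53.13°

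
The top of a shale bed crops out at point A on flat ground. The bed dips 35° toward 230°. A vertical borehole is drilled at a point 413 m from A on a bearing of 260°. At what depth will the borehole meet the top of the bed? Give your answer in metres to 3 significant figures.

250 m

The hole lies 30° from the dip direction, so the down-dip offset is 413 × cos 30° = 357.67 m.
Depth = down-dip offset × tan(dip) = 357.67 × tan 35° = 357.67 × 0.7002
Depth = 250.44 m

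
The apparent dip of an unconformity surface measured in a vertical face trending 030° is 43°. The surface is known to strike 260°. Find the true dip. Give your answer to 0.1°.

The section is 50° from the strike.
tan δ = tan α / sin β = tan 43° / sin 50° = 0.9325 / 0.7660 = 1.2173
δ = arctan(1.2173) = 50.60°

50.6°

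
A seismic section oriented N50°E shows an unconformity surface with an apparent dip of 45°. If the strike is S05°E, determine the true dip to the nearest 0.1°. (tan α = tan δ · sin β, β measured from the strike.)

50.7°

The section is 55° from the strike.
tan δ = tan α / sin β = tan 45° / sin 55° = 1.0000 / 0.8192 = 1.2208
δ = arctan(1.2208) = 50.68°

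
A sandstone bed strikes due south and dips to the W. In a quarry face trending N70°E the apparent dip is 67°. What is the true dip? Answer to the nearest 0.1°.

β = acute angle between strike due south and section N70°E = 70°.
tan(true dip) = tan 67° / sin 70° = 2.5070
δ = arctan(2.5070) = 68.25°

68.3°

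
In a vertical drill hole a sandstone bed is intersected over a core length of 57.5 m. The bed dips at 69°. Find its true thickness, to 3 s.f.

20.6 m

True thickness t = h · cos(dip) = 57.5 × cos 69°
t = 57.5 × 0.3584 = 20.606 m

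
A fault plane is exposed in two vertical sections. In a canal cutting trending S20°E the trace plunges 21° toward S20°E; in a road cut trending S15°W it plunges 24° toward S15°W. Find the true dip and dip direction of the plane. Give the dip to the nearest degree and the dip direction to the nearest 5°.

Represent each trace as a vector plunging at its apparent dip toward its trend (east-north-up frame): v₁ = (0.319, -0.877, -0.358), v₂ = (-0.236, -0.882, -0.407).
The plane normal is n = v₁ × v₂ ∝ (-0.041, -0.215, 0.489).
Dip δ = arctan(|n_h|/n_z) = arctan(0.218/0.489) = 24.1°.
Dip direction = azimuth of (n_x, n_y) = atan2(-0.041, -0.215) = 191°.

true dip 24°, dip direction 190°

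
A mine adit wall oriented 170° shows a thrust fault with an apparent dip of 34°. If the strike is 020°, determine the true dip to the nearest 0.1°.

53.5°

β = acute angle between strike 020° and section 170° = 30°.
tan δ = tan α / sin β = tan 34° / sin 30° = 0.6745 / 0.5000 = 1.3490
true dip = arctan 1.3490 = 53.45°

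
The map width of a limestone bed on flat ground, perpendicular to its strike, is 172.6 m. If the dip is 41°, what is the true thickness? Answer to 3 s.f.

True thickness t = w · sin(dip) = 172.6 × sin 41°
t = 172.6 × 0.6561 = 113.236 m

113 m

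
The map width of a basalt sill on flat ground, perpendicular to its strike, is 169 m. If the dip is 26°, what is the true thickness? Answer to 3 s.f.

74.1 m

True thickness t = w · sin(dip) = 169 × sin 26°
t = 169 × 0.4384 = 74.085 m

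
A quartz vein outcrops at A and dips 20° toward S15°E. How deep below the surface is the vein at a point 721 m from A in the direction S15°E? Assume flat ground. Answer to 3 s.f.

The hole is directly down-dip from the outcrop, so the down-dip offset is 721 m.
Depth = down-dip offset × tan(dip) = 721.00 × tan 20° = 721.00 × 0.3640
Depth = 262.42 m

262 m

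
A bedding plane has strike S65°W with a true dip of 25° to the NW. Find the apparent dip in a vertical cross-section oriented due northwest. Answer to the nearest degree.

The strike is S65°W and the section trends due northwest; the acute angle between them is β = 70°.
tan(apparent dip) = tan 25° · sin 70° = 0.4382
α = arctan(0.4382) = 23.66°

24°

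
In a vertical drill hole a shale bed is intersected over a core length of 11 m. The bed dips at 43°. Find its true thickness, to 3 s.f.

8.04 m

True thickness t = h · cos(dip) = 11 × cos 43°
t = 11 × 0.7314 = 8.045 m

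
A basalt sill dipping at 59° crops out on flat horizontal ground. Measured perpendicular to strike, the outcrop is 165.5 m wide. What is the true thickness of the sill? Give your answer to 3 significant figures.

142 m

True thickness t = w · sin(dip) = 165.5 × sin 59°
t = 165.5 × 0.8572 = 141.861 m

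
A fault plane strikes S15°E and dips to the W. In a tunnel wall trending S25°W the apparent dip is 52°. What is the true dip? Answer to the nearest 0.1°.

The section is 40° from the strike.
tan δ = tan α / sin β = tan 52° / sin 40° = 1.2799 / 0.6428 = 1.9912
δ = arctan(1.9912) = 63.33°

63.3°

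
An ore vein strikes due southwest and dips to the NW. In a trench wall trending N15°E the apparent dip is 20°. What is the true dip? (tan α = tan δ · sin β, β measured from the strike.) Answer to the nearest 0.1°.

β = acute angle between strike due southwest and section N15°E = 30°.
tan δ = tan α / sin β = tan 20° / sin 30° = 0.3640 / 0.5000 = 0.7279
true dip = arctan 0.7279 = 36.05°

36.1°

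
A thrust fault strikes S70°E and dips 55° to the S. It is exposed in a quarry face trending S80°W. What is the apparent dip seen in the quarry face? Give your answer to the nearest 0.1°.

Angle between strike (S70°E) and section (S80°W): β = 30°.
tan α = tan 55° × sin 30° = 1.4281 × 0.5000 = 0.7141
apparent dip = arctan 0.7141 = 35.53°

35.5°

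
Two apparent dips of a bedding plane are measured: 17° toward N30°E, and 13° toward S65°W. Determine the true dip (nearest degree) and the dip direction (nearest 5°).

true dip 42°, dip direction 320°

Represent each trace as a vector plunging at its apparent dip toward its trend (east-north-up frame): v₁ = (0.478, 0.828, -0.292), v₂ = (-0.883, -0.412, -0.225).
Cross product v₁ × v₂ gives the pole to the plane: n ∝ (-0.307, 0.366, 0.534).
tan δ = √(n_x²+n_y²)/n_z = 0.477/0.534, so δ = 41.8°.
Dip direction = atan2(-0.307, 0.366) = 320° (azimuth of n's horizontal projection).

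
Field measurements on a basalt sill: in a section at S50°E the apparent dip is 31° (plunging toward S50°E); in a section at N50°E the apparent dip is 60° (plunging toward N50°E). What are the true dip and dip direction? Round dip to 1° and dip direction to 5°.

Represent each trace as a vector plunging at its apparent dip toward its trend (east-north-up frame): v₁ = (0.657, -0.551, -0.515), v₂ = (0.383, 0.321, -0.866).
n = v₁ × v₂ = (0.643, 0.371, 0.422) (taken with n_z > 0).
True dip = arccos(n_z / |n|) = arccos(0.4943) = 60.4°.
Dip direction = atan2(0.643, 0.371) = 60° (azimuth of n's horizontal projection).

true dip 60°, dip direction 060°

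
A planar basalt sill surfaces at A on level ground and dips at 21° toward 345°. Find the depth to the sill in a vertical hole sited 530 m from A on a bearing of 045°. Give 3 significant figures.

The hole lies 60° from the dip direction, so the down-dip offset is 530 × cos 60° = 265.00 m.
Depth = down-dip offset × tan(dip) = 265.00 × tan 21° = 265.00 × 0.3839
Depth = 101.72 m

102 m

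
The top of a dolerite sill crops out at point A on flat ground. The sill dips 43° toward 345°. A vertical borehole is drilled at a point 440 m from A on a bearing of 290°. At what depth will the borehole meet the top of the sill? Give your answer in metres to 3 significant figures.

235 m

The hole lies 55° from the dip direction, so the down-dip offset is 440 × cos 55° = 252.37 m.
Depth = down-dip offset × tan(dip) = 252.37 × tan 43° = 252.37 × 0.9325
Depth = 235.34 m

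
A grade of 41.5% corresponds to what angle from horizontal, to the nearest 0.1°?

22.5°

tan θ = 41.5/100 = 0.4150
θ = arctan(0.4150) = 22.54°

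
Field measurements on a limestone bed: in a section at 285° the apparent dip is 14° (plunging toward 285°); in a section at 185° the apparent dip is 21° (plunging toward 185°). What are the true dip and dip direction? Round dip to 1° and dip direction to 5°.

true dip 27°, dip direction 225°

Each apparent-dip line lies in the plane. As unit vectors (x east, y north, z up), v₁ plunges 14°→285° and v₂ plunges 21°→185°.
Cross product v₁ × v₂ gives the pole to the plane: n ∝ (-0.315, -0.316, 0.892).
Dip δ = arctan(|n_h|/n_z) = arctan(0.446/0.892) = 26.6°.
Dip direction = atan2(-0.315, -0.316) = 225° (azimuth of n's horizontal projection).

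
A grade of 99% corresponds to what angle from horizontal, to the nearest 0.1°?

44.7°

tan θ = 99/100 = 0.9900
θ = arctan(0.9900) = 44.71°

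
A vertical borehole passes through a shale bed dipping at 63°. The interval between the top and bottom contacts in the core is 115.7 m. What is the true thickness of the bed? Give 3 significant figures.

True thickness t = h · cos(dip) = 115.7 × cos 63°
t = 115.7 × 0.4540 = 52.527 m

52.5 m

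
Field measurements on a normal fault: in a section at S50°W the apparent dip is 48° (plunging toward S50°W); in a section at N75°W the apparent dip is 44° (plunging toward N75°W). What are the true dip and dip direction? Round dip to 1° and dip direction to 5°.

true dip 50°, dip direction 250°

Represent each trace as a vector plunging at its apparent dip toward its trend (east-north-up frame): v₁ = (-0.513, -0.430, -0.743), v₂ = (-0.695, 0.186, -0.695).
Cross product v₁ × v₂ gives the pole to the plane: n ∝ (-0.437, -0.160, 0.394).
Dip δ = arctan(|n_h|/n_z) = arctan(0.466/0.394) = 49.7°.
Dip direction = atan2(-0.437, -0.160) = 250° (azimuth of n's horizontal projection).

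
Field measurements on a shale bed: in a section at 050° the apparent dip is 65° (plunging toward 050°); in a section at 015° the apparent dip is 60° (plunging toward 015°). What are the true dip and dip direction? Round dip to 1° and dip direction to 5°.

true dip 65°, dip direction 050°

Represent each trace as a vector plunging at its apparent dip toward its trend (east-north-up frame): v₁ = (0.324, 0.272, -0.906), v₂ = (0.129, 0.483, -0.866).
n = v₁ × v₂ = (0.202, 0.163, 0.121) (taken with n_z > 0).
tan δ = √(n_x²+n_y²)/n_z = 0.260/0.121, so δ = 65.0°.
The horizontal component of n points toward azimuth atan2(n_x, n_y) = 51°, the dip direction.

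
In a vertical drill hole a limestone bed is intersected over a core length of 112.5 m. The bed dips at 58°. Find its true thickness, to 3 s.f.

59.6 m

True thickness t = h · cos(dip) = 112.5 × cos 58°
t = 112.5 × 0.5299 = 59.616 m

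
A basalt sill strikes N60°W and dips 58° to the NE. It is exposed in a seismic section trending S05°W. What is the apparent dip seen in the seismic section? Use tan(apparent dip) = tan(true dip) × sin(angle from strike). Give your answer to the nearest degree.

55°

The section lies 65° from the strike.
tan(apparent dip) = tan 58° · sin 65° = 1.4504
α = arctan(1.4504) = 55.42°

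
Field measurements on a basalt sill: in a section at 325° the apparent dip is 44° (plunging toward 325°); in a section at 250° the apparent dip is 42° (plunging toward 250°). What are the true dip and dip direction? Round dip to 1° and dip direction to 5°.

true dip 50°, dip direction 290°

The two traces are lines in the plane: v₁ = (sin 325°·cos 44°, cos 325°·cos 44°, −sin 44°), v₂ = (sin 250°·cos 42°, cos 250°·cos 42°, −sin 42°).
n = v₁ × v₂ = (-0.571, 0.209, 0.516) (taken with n_z > 0).
tan δ = √(n_x²+n_y²)/n_z = 0.608/0.516, so δ = 49.7°.
The horizontal component of n points toward azimuth atan2(n_x, n_y) = 290°, the dip direction.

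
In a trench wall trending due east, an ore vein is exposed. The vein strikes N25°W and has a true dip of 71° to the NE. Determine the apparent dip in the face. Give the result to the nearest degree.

69°

Angle between strike (N25°W) and section (due east): β = 65°.
tan(apparent dip) = tan 71° · sin 65° = 2.6321
α = arctan(2.6321) = 69.20°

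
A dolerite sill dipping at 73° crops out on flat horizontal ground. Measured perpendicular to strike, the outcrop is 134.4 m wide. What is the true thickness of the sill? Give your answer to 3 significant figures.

129 m

True thickness t = w · sin(dip) = 134.4 × sin 73°
t = 134.4 × 0.9563 = 128.527 m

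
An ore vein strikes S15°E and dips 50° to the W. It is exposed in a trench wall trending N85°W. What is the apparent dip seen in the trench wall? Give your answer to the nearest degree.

The section lies 70° from the strike.
tan(apparent dip) = tan 50° · sin 70° = 1.1199
α = arctan(1.1199) = 48.24°

48°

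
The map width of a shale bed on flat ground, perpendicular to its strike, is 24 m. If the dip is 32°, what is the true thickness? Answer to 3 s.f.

True thickness t = w · sin(dip) = 24 × sin 32°
t = 24 × 0.5299 = 12.718 m

12.7 m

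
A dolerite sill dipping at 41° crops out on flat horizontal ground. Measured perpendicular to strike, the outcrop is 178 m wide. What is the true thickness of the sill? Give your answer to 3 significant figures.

117 m

True thickness t = w · sin(dip) = 178 × sin 41°
t = 178 × 0.6561 = 116.779 m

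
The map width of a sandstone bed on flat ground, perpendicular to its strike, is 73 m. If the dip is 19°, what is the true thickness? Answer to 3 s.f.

23.8 m

True thickness t = w · sin(dip) = 73 × sin 19°
t = 73 × 0.3256 = 23.766 m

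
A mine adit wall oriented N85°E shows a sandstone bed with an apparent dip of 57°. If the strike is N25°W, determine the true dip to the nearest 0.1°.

58.6°

The section is 70° from the strike.
tan(true dip) = tan 57° / sin 70° = 1.6387
true dip = arctan 1.6387 = 58.61°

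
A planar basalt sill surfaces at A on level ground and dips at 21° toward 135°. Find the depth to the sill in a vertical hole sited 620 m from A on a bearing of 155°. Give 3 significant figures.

224 m

The hole lies 20° from the dip direction, so the down-dip offset is 620 × cos 20° = 582.61 m.
Depth = down-dip offset × tan(dip) = 582.61 × tan 21° = 582.61 × 0.3839
Depth = 223.64 m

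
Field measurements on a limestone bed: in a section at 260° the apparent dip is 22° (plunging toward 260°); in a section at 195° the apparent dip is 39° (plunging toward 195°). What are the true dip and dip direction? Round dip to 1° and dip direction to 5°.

The two traces are lines in the plane: v₁ = (sin 260°·cos 22°, cos 260°·cos 22°, −sin 22°), v₂ = (sin 195°·cos 39°, cos 195°·cos 39°, −sin 39°).
The plane normal is n = v₁ × v₂ ∝ (-0.180, -0.499, 0.653).
True dip = arccos(n_z / |n|) = arccos(0.7761) = 39.1°.
Dip direction = azimuth of (n_x, n_y) = atan2(-0.180, -0.499) = 200°.

true dip 39°, dip direction 200°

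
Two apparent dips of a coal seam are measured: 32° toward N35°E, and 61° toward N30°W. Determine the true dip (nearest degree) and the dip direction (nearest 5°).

Each apparent-dip line lies in the plane. As unit vectors (x east, y north, z up), v₁ plunges 32°→N35°E and v₂ plunges 61°→N30°W.
Cross product v₁ × v₂ gives the pole to the plane: n ∝ (-0.385, 0.554, 0.373).
Dip δ = arctan(|n_h|/n_z) = arctan(0.675/0.373) = 61.1°.
Dip direction = azimuth of (n_x, n_y) = atan2(-0.385, 0.554) = 325°.

true dip 61°, dip direction 325°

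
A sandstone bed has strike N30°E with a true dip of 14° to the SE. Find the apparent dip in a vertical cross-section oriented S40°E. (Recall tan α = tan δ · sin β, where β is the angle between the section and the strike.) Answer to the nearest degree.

The strike is N30°E and the section trends S40°E; the acute angle between them is β = 70°.
tan α = tan 14° × sin 70° = 0.2493 × 0.9397 = 0.2343
apparent dip = arctan 0.2343 = 13.19°

13°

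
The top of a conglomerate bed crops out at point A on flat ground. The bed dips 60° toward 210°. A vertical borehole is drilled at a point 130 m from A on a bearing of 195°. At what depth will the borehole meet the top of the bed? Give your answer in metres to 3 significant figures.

217 m

The hole lies 15° from the dip direction, so the down-dip offset is 130 × cos 15° = 125.57 m.
Depth = down-dip offset × tan(dip) = 125.57 × tan 60° = 125.57 × 1.7321
Depth = 217.49 m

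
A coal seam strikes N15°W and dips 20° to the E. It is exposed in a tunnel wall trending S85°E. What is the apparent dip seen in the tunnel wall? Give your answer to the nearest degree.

19°

The strike is N15°W and the section trends S85°E; the acute angle between them is β = 70°.
tan α = tan 20° × sin 70° = 0.3640 × 0.9397 = 0.3420
α = arctan(0.3420) = 18.88°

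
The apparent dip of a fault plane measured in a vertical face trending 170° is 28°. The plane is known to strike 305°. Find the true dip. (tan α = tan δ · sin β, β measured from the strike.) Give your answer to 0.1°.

β = acute angle between strike 305° and section 170° = 45°.
tan δ = tan α / sin β = tan 28° / sin 45° = 0.5317 / 0.7071 = 0.7520
true dip = arctan 0.7520 = 36.94°

36.9°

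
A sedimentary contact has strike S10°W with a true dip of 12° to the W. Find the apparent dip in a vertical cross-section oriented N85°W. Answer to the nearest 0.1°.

12.0°

The section lies 85° from the strike.
tan(apparent dip) = tan 12° · sin 85° = 0.2117
apparent dip = arctan 0.2117 = 11.96°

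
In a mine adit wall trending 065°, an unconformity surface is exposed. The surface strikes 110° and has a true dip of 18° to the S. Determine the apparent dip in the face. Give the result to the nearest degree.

The section lies 45° from the strike.
tan(apparent dip) = tan 18° · sin 45° = 0.2298
apparent dip = arctan 0.2298 = 12.94°

13°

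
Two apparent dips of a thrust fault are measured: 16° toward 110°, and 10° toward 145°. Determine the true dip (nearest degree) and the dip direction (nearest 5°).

true dip 17°, dip direction 090°

The two traces are lines in the plane: v₁ = (sin 110°·cos 16°, cos 110°·cos 16°, −sin 16°), v₂ = (sin 145°·cos 10°, cos 145°·cos 10°, −sin 10°).
The plane normal is n = v₁ × v₂ ∝ (0.165, -0.001, 0.543).
tan δ = √(n_x²+n_y²)/n_z = 0.165/0.543, so δ = 16.9°.
The horizontal component of n points toward azimuth atan2(n_x, n_y) = 90°, the dip direction.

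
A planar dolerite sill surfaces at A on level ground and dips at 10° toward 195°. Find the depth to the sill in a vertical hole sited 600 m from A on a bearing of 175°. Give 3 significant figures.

The hole lies 20° from the dip direction, so the down-dip offset is 600 × cos 20° = 563.82 m.
Depth = down-dip offset × tan(dip) = 563.82 × tan 10° = 563.82 × 0.1763
Depth = 99.42 m

99.4 m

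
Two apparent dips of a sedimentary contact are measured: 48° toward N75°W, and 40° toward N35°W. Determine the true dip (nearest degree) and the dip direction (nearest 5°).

true dip 48°, dip direction 285°

Represent each trace as a vector plunging at its apparent dip toward its trend (east-north-up frame): v₁ = (-0.646, 0.173, -0.743), v₂ = (-0.439, 0.628, -0.643).
n = v₁ × v₂ = (-0.355, 0.089, 0.329) (taken with n_z > 0).
tan δ = √(n_x²+n_y²)/n_z = 0.366/0.329, so δ = 48.0°.
The horizontal component of n points toward azimuth atan2(n_x, n_y) = 284°, the dip direction.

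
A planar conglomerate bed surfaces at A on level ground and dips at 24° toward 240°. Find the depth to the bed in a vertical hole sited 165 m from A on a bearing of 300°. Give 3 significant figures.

The hole lies 60° from the dip direction, so the down-dip offset is 165 × cos 60° = 82.50 m.
Depth = down-dip offset × tan(dip) = 82.50 × tan 24° = 82.50 × 0.4452
Depth = 36.73 m

36.7 m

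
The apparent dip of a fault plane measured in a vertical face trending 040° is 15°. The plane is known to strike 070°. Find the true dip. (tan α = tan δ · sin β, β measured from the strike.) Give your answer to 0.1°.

The section is 30° from the strike.
tan δ = tan α / sin β = tan 15° / sin 30° = 0.2679 / 0.5000 = 0.5359
δ = arctan(0.5359) = 28.19°

28.2°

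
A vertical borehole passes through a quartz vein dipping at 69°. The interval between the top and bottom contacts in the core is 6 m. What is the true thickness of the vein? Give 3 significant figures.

True thickness t = h · cos(dip) = 6 × cos 69°
t = 6 × 0.3584 = 2.150 m

2.15 m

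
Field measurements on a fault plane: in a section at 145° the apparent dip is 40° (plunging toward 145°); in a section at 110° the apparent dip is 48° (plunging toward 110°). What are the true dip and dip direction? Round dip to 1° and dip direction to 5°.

Represent each trace as a vector plunging at its apparent dip toward its trend (east-north-up frame): v₁ = (0.439, -0.628, -0.643), v₂ = (0.629, -0.229, -0.743).
Cross product v₁ × v₂ gives the pole to the plane: n ∝ (0.319, -0.078, 0.294).
tan δ = √(n_x²+n_y²)/n_z = 0.329/0.294, so δ = 48.2°.
The horizontal component of n points toward azimuth atan2(n_x, n_y) = 104°, the dip direction.

true dip 48°, dip direction 105°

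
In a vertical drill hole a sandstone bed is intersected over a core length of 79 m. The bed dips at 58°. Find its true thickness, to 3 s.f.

True thickness t = h · cos(dip) = 79 × cos 58°
t = 79 × 0.5299 = 41.864 m

41.9 m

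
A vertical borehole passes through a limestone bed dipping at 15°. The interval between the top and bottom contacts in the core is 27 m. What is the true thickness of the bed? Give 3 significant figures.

26.1 m

True thickness t = h · cos(dip) = 27 × cos 15°
t = 27 × 0.9659 = 26.080 m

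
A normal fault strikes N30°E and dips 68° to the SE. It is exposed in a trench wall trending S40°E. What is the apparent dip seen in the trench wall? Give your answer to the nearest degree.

Angle between strike (N30°E) and section (S40°E): β = 70°.
tan α = tan 68° × sin 70° = 2.4751 × 0.9397 = 2.3258
apparent dip = arctan 2.3258 = 66.73°

67°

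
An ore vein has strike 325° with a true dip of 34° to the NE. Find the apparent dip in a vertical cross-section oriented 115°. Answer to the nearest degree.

19°

The strike is 325° and the section trends 115°; the acute angle between them is β = 30°.
tan(apparent dip) = tan 34° · sin 30° = 0.3373
apparent dip = arctan 0.3373 = 18.64°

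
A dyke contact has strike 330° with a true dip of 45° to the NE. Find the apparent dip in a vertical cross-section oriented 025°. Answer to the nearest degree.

39°

The section lies 55° from the strike.
tan α = tan 45° × sin 55° = 1.0000 × 0.8192 = 0.8192
apparent dip = arctan 0.8192 = 39.32°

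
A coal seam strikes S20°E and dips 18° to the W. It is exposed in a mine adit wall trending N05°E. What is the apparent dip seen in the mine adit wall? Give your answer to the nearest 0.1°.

7.8°

The strike is S20°E and the section trends N05°E; the acute angle between them is β = 25°.
tan(apparent dip) = tan 18° · sin 25° = 0.1373
apparent dip = arctan 0.1373 = 7.82°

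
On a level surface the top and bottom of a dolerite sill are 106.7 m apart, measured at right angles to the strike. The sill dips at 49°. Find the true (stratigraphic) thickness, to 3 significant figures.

True thickness t = w · sin(dip) = 106.7 × sin 49°
t = 106.7 × 0.7547 = 80.528 m

80.5 m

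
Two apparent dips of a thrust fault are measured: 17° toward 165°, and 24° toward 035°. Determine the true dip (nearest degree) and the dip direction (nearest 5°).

true dip 42°, dip direction 095°

Each apparent-dip line lies in the plane. As unit vectors (x east, y north, z up), v₁ plunges 17°→165° and v₂ plunges 24°→035°.
Cross product v₁ × v₂ gives the pole to the plane: n ∝ (0.595, -0.053, 0.669).
True dip = arccos(n_z / |n|) = arccos(0.7463) = 41.7°.
Dip direction = azimuth of (n_x, n_y) = atan2(0.595, -0.053) = 95°.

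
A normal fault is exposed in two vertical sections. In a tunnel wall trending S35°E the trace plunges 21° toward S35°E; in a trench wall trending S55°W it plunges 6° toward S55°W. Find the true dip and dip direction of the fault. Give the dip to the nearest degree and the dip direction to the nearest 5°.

Each apparent-dip line lies in the plane. As unit vectors (x east, y north, z up), v₁ plunges 21°→S35°E and v₂ plunges 6°→S55°W.
The plane normal is n = v₁ × v₂ ∝ (0.124, -0.348, 0.928).
True dip = arccos(n_z / |n|) = arccos(0.9291) = 21.7°.
Dip direction = atan2(0.124, -0.348) = 160° (azimuth of n's horizontal projection).

true dip 22°, dip direction 160°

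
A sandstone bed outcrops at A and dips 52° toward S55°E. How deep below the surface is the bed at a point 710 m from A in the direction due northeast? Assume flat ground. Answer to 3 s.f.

158 m

The hole lies 80° from the dip direction, so the down-dip offset is 710 × cos 80° = 123.29 m.
Depth = down-dip offset × tan(dip) = 123.29 × tan 52° = 123.29 × 1.2799
Depth = 157.80 m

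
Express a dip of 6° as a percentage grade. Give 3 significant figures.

grade % = 100 × tan 6° = 100 × 0.1051

10.5%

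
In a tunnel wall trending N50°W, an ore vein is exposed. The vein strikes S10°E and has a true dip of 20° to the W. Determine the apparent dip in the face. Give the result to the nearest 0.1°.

13.2°

The section lies 40° from the strike.
tan α = tan 20° × sin 40° = 0.3640 × 0.6428 = 0.2340
α = arctan(0.2340) = 13.17°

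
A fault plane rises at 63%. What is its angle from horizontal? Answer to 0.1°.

tan θ = 63/100 = 0.6300
θ = arctan(0.6300) = 32.21°

32.2°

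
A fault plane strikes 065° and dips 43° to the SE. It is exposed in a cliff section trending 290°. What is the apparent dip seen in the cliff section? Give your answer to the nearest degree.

Angle between strike (065°) and section (290°): β = 45°.
tan α = tan 43° × sin 45° = 0.9325 × 0.7071 = 0.6594
α = arctan(0.6594) = 33.40°

33°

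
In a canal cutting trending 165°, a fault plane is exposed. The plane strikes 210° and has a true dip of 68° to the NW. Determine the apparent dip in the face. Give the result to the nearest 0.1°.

60.3°

The strike is 210° and the section trends 165°; the acute angle between them is β = 45°.
tan(apparent dip) = tan 68° · sin 45° = 1.7502
apparent dip = arctan 1.7502 = 60.26°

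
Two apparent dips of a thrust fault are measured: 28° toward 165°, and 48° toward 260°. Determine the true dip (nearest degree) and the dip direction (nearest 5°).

true dip 52°, dip direction 230°

The two traces are lines in the plane: v₁ = (sin 165°·cos 28°, cos 165°·cos 28°, −sin 28°), v₂ = (sin 260°·cos 48°, cos 260°·cos 48°, −sin 48°).
The plane normal is n = v₁ × v₂ ∝ (-0.579, -0.479, 0.589).
True dip = arccos(n_z / |n|) = arccos(0.6165) = 51.9°.
The horizontal component of n points toward azimuth atan2(n_x, n_y) = 230°, the dip direction.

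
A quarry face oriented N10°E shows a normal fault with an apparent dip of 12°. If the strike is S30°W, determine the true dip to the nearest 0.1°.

β = acute angle between strike S30°W and section N10°E = 20°.
tan δ = tan α / sin β = tan 12° / sin 20° = 0.2126 / 0.3420 = 0.6215
true dip = arctan 0.6215 = 31.86°

31.9°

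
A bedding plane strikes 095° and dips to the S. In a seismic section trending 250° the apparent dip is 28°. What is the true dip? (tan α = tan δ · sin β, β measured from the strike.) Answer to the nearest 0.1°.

51.5°

β = acute angle between strike 095° and section 250° = 25°.
tan(true dip) = tan 28° / sin 25° = 1.2581
true dip = arctan 1.2581 = 51.52°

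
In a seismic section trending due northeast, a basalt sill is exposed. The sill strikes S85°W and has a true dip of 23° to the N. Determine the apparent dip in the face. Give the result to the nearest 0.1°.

Angle between strike (S85°W) and section (due northeast): β = 40°.
tan α = tan 23° × sin 40° = 0.4245 × 0.6428 = 0.2728
α = arctan(0.2728) = 15.26°

15.3°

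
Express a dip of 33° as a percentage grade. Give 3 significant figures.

grade % = 100 × tan 33° = 100 × 0.6494

64.9%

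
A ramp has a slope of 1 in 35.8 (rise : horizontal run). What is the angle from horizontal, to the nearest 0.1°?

tan θ = 1/35.8 = 0.0279
θ = arctan(0.0279) = 1.60°

1.6°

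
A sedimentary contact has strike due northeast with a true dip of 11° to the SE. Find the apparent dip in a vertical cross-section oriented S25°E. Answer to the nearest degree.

The section lies 70° from the strike.
tan(apparent dip) = tan 11° · sin 70° = 0.1827
α = arctan(0.1827) = 10.35°

10°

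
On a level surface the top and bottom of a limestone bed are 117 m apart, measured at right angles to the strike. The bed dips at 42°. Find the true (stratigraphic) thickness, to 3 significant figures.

True thickness t = w · sin(dip) = 117 × sin 42°
t = 117 × 0.6691 = 78.288 m

78.3 m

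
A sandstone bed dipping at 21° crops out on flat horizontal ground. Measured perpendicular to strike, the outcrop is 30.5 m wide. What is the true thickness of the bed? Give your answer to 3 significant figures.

10.9 m

True thickness t = w · sin(dip) = 30.5 × sin 21°
t = 30.5 × 0.3584 = 10.930 m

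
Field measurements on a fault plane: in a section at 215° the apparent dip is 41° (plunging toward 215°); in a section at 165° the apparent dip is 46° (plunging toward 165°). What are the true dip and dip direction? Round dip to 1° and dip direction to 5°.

The two traces are lines in the plane: v₁ = (sin 215°·cos 41°, cos 215°·cos 41°, −sin 41°), v₂ = (sin 165°·cos 46°, cos 165°·cos 46°, −sin 46°).
Cross product v₁ × v₂ gives the pole to the plane: n ∝ (0.005, -0.429, 0.402).
tan δ = √(n_x²+n_y²)/n_z = 0.429/0.402, so δ = 46.9°.
The horizontal component of n points toward azimuth atan2(n_x, n_y) = 179°, the dip direction.

true dip 47°, dip direction 180°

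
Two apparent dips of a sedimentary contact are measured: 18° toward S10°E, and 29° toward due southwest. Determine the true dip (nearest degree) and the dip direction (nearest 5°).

true dip 29°, dip direction 225°

The two traces are lines in the plane: v₁ = (sin 170°·cos 18°, cos 170°·cos 18°, −sin 18°), v₂ = (sin 225°·cos 29°, cos 225°·cos 29°, −sin 29°).
n = v₁ × v₂ = (-0.263, -0.271, 0.681) (taken with n_z > 0).
Dip δ = arctan(|n_h|/n_z) = arctan(0.378/0.681) = 29.0°.
Dip direction = azimuth of (n_x, n_y) = atan2(-0.263, -0.271) = 224°.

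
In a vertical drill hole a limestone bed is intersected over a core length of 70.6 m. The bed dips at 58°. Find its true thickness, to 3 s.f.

True thickness t = h · cos(dip) = 70.6 × cos 58°
t = 70.6 × 0.5299 = 37.412 m

37.4 m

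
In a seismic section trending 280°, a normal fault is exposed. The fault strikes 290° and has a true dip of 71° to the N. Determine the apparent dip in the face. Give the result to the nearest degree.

The strike is 290° and the section trends 280°; the acute angle between them is β = 10°.
tan(apparent dip) = tan 71° · sin 10° = 0.5043
apparent dip = arctan 0.5043 = 26.76°

27°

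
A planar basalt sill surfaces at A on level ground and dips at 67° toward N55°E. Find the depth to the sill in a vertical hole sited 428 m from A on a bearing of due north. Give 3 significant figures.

The hole lies 55° from the dip direction, so the down-dip offset is 428 × cos 55° = 245.49 m.
Depth = down-dip offset × tan(dip) = 245.49 × tan 67° = 245.49 × 2.3559
Depth = 578.34 m

578 m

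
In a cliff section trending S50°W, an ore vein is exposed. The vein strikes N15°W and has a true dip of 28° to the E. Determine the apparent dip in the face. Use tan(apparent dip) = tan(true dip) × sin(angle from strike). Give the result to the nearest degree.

26°

The section lies 65° from the strike.
tan(apparent dip) = tan 28° · sin 65° = 0.4819
α = arctan(0.4819) = 25.73°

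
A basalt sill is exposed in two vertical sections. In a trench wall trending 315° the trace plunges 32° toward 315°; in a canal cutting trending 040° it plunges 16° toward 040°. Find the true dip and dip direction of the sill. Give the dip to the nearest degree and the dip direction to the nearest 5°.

true dip 34°, dip direction 335°

The two traces are lines in the plane: v₁ = (sin 315°·cos 32°, cos 315°·cos 32°, −sin 32°), v₂ = (sin 40°·cos 16°, cos 40°·cos 16°, −sin 16°).
n = v₁ × v₂ = (-0.225, 0.493, 0.812) (taken with n_z > 0).
tan δ = √(n_x²+n_y²)/n_z = 0.542/0.812, so δ = 33.7°.
The horizontal component of n points toward azimuth atan2(n_x, n_y) = 335°, the dip direction.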